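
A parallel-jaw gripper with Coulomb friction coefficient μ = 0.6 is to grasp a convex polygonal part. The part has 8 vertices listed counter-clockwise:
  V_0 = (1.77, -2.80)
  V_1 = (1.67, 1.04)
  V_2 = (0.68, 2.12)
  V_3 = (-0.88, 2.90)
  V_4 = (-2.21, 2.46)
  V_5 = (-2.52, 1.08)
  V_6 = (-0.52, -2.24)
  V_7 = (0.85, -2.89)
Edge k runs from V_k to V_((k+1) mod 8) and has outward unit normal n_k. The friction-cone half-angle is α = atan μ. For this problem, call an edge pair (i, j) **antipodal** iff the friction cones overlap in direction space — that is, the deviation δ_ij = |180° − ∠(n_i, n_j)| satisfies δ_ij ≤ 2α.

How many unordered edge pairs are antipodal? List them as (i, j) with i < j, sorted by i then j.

count = 11; pairs: (0,4), (0,5), (1,4), (1,5), (1,6), (1,7), (2,5), (2,6), (2,7), (3,6), (3,7)

α = atan 0.6 = 30.96°;  2α = 61.93°
n_0 = (+0.9997, +0.0260)
n_1 = (+0.7372, +0.6757)
n_2 = (+0.4472, +0.8944)
n_3 = (-0.3141, +0.9494)
n_4 = (-0.9757, +0.2192)
n_5 = (-0.8566, -0.5160)
n_6 = (-0.4287, -0.9035)
n_7 = (+0.0974, -0.9952)
  (0,1): δ = 138.98°  ·
  (0,2): δ = 118.06°  ·
  (0,3): δ = 73.19°  ·
  (0,4): δ = 14.15°  ✓
  (0,5): δ = 29.57°  ✓
  (0,6): δ = 63.13°  ·
  (0,7): δ = 94.10°  ·
  (1,2): δ = 159.08°  ·
  (1,3): δ = 114.20°  ·
  (1,4): δ = 55.17°  ✓
  (1,5): δ = 11.45°  ✓
  (1,6): δ = 22.11°  ✓
  (1,7): δ = 53.08°  ✓
  (2,3): δ = 135.13°  ·
  (2,4): δ = 76.10°  ·
  (2,5): δ = 32.37°  ✓
  (2,6): δ = 1.18°  ✓
  (2,7): δ = 32.15°  ✓
  (3,4): δ = 120.97°  ·
  (3,5): δ = 77.24°  ·
  (3,6): δ = 43.69°  ✓
  (3,7): δ = 12.72°  ✓
  (4,5): δ = 136.27°  ·
  (4,6): δ = 102.72°  ·
  (4,7): δ = 71.75°  ·
  (5,6): δ = 146.45°  ·
  (5,7): δ = 115.48°  ·
  (6,7): δ = 149.03°  ·
antipodal pairs: 11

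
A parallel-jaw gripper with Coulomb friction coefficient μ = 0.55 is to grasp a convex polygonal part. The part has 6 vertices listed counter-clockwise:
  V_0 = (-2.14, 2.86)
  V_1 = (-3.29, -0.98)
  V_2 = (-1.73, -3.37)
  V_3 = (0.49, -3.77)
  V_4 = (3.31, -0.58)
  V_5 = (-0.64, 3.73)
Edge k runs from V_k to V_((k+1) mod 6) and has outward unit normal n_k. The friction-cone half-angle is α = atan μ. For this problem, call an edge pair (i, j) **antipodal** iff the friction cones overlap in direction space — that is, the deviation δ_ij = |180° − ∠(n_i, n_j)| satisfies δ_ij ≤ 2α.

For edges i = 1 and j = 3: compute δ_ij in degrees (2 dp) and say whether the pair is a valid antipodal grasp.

α = atan 0.55 = 28.81°;  2α = 57.62°
edge 1: e_1 = (+1.56, -2.39);  n_1 = (-0.8374, -0.5466)
edge 3: e_3 = (+2.82, +3.19);  n_3 = (+0.7492, -0.6623)
∠(n_1, n_3) = 105.39°
δ = |180° − 105.39°| = 74.61°
74.61° > 2α = 57.62°  →  invalid

δ = 74.61°, invalid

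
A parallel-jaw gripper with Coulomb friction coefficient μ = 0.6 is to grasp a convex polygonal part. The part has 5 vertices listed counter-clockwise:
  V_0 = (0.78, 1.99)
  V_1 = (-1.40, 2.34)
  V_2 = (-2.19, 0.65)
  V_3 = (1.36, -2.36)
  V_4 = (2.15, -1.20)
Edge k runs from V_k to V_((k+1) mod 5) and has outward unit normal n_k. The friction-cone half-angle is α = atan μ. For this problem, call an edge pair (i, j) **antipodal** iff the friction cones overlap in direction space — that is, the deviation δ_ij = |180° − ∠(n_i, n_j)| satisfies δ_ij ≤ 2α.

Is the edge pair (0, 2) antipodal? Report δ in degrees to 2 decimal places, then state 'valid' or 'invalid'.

δ = 31.17°, valid

α = atan 0.6 = 30.96°;  2α = 61.93°
edge 0: e_0 = (-2.18, +0.35);  n_0 = (+0.1585, +0.9874)
edge 2: e_2 = (+3.55, -3.01);  n_2 = (-0.6467, -0.7627)
∠(n_0, n_2) = 148.83°
δ = |180° − 148.83°| = 31.17°
31.17° ≤ 2α = 61.93°  →  valid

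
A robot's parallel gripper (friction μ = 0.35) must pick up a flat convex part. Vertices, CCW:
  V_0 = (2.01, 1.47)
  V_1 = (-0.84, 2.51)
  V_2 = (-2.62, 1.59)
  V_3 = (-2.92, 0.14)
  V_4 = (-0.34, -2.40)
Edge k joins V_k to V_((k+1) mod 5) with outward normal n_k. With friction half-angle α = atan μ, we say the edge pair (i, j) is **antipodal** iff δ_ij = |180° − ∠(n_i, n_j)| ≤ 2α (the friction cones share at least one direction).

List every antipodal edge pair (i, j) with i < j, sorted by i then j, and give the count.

count = 3; pairs: (0,3), (1,4), (2,4)

α = atan 0.35 = 19.29°;  2α = 38.58°
n_0 = (+0.3428, +0.9394)
n_1 = (-0.4592, +0.8884)
n_2 = (-0.9793, +0.2026)
n_3 = (-0.7016, -0.7126)
n_4 = (+0.8548, -0.5190)
  (0,1): δ = 132.62°  ·
  (0,2): δ = 81.64°  ·
  (0,3): δ = 24.50°  ✓
  (0,4): δ = 78.78°  ·
  (1,2): δ = 129.02°  ·
  (1,3): δ = 71.88°  ·
  (1,4): δ = 31.40°  ✓
  (2,3): δ = 122.86°  ·
  (2,4): δ = 19.58°  ✓
  (3,4): δ = 76.72°  ·
antipodal pairs: 3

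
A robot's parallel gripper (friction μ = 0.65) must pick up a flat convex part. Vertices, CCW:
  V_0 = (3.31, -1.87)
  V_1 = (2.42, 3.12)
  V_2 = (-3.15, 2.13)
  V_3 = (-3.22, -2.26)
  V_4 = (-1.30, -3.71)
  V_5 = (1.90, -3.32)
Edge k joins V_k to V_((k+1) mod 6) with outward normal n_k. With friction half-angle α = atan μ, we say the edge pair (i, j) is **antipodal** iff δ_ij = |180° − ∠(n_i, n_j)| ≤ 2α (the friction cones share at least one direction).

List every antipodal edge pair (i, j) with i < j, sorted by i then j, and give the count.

count = 6; pairs: (0,2), (0,3), (1,3), (1,4), (1,5), (2,5)

α = atan 0.65 = 33.02°;  2α = 66.05°
n_0 = (+0.9845, +0.1756)
n_1 = (-0.1750, +0.9846)
n_2 = (-0.9999, +0.0159)
n_3 = (-0.6027, -0.7980)
n_4 = (+0.1210, -0.9927)
n_5 = (+0.7169, -0.6971)
  (0,1): δ = 90.03°  ·
  (0,2): δ = 11.03°  ✓
  (0,3): δ = 42.83°  ✓
  (0,4): δ = 86.84°  ·
  (0,5): δ = 125.69°  ·
  (1,2): δ = 100.99°  ·
  (1,3): δ = 47.14°  ✓
  (1,4): δ = 3.13°  ✓
  (1,5): δ = 35.72°  ✓
  (2,3): δ = 126.15°  ·
  (2,4): δ = 82.14°  ·
  (2,5): δ = 43.29°  ✓
  (3,4): δ = 135.99°  ·
  (3,5): δ = 97.14°  ·
  (4,5): δ = 141.15°  ·
antipodal pairs: 6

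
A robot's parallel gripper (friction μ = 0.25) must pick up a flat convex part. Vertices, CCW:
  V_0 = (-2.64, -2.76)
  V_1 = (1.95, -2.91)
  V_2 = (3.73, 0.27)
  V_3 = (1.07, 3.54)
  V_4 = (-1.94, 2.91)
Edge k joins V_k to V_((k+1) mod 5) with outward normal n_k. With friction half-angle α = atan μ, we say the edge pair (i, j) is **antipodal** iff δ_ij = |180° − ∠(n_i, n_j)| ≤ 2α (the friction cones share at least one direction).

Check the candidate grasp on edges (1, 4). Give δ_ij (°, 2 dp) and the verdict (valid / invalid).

α = atan 0.25 = 14.04°;  2α = 28.07°
edge 1: e_1 = (+1.78, +3.18);  n_1 = (+0.8726, -0.4884)
edge 4: e_4 = (-0.70, -5.67);  n_4 = (-0.9925, +0.1225)
∠(n_1, n_4) = 157.80°
δ = |180° − 157.80°| = 22.20°
22.20° ≤ 2α = 28.07°  →  valid

δ = 22.20°, valid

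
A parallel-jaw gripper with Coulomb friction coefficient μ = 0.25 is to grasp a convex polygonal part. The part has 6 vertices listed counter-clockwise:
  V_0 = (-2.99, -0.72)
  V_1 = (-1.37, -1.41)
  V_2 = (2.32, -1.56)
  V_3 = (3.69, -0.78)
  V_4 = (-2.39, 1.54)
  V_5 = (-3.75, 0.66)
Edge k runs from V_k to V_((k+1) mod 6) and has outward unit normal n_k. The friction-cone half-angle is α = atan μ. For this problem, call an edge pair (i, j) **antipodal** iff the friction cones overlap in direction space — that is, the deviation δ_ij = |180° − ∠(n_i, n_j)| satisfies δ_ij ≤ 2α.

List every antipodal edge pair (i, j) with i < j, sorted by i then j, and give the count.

count = 3; pairs: (0,3), (1,3), (2,4)

α = atan 0.25 = 14.04°;  2α = 28.07°
n_0 = (-0.3919, -0.9200)
n_1 = (-0.0406, -0.9992)
n_2 = (+0.4948, -0.8690)
n_3 = (+0.3565, +0.9343)
n_4 = (-0.5433, +0.8396)
n_5 = (-0.8759, -0.4824)
  (0,1): δ = 159.26°  ·
  (0,2): δ = 127.27°  ·
  (0,3): δ = 2.18°  ✓
  (0,4): δ = 55.98°  ·
  (0,5): δ = 141.91°  ·
  (1,2): δ = 148.02°  ·
  (1,3): δ = 18.56°  ✓
  (1,4): δ = 35.23°  ·
  (1,5): δ = 121.17°  ·
  (2,3): δ = 50.54°  ·
  (2,4): δ = 3.25°  ✓
  (2,5): δ = 89.19°  ·
  (3,4): δ = 126.21°  ·
  (3,5): δ = 40.27°  ·
  (4,5): δ = 94.06°  ·
antipodal pairs: 3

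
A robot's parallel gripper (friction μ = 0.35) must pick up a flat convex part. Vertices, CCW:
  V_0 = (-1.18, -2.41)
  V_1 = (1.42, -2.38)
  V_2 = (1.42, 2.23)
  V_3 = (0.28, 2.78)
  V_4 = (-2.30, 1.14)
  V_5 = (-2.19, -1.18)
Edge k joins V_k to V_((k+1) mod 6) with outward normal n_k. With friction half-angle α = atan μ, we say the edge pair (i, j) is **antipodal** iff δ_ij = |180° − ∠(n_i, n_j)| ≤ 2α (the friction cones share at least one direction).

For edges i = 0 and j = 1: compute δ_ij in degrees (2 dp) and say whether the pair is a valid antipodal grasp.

δ = 90.66°, invalid

α = atan 0.35 = 19.29°;  2α = 38.58°
edge 0: e_0 = (+2.60, +0.03);  n_0 = (+0.0115, -0.9999)
edge 1: e_1 = (+0.00, +4.61);  n_1 = (+1.0000, -0.0000)
∠(n_0, n_1) = 89.34°
δ = |180° − 89.34°| = 90.66°
90.66° > 2α = 38.58°  →  invalid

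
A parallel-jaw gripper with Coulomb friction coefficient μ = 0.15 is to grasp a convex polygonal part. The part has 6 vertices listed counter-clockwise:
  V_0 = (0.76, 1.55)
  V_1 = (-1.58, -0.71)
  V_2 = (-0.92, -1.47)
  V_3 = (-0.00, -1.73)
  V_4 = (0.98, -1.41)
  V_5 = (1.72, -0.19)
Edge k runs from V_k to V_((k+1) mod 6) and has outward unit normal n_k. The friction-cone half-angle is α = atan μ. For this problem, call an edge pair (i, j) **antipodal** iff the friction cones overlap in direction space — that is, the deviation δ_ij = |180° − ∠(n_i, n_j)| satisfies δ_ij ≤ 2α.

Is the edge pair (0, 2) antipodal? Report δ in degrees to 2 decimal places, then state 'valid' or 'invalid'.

α = atan 0.15 = 8.53°;  2α = 17.06°
edge 0: e_0 = (-2.34, -2.26);  n_0 = (-0.6947, +0.7193)
edge 2: e_2 = (+0.92, -0.26);  n_2 = (-0.2720, -0.9623)
∠(n_0, n_2) = 120.22°
δ = |180° − 120.22°| = 59.78°
59.78° > 2α = 17.06°  →  invalid

δ = 59.78°, invalid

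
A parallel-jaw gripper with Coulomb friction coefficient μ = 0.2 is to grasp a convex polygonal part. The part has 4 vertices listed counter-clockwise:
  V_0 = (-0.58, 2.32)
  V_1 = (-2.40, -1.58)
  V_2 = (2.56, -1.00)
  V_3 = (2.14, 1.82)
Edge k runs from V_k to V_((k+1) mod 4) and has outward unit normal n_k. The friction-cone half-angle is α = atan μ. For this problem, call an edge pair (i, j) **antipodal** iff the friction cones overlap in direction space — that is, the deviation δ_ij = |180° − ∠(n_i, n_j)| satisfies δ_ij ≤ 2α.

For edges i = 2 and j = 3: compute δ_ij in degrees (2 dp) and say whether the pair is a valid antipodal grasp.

α = atan 0.2 = 11.31°;  2α = 22.62°
edge 2: e_2 = (-0.42, +2.82);  n_2 = (+0.9891, +0.1473)
edge 3: e_3 = (-2.72, +0.50);  n_3 = (+0.1808, +0.9835)
∠(n_2, n_3) = 71.11°
δ = |180° − 71.11°| = 108.89°
108.89° > 2α = 22.62°  →  invalid

δ = 108.89°, invalid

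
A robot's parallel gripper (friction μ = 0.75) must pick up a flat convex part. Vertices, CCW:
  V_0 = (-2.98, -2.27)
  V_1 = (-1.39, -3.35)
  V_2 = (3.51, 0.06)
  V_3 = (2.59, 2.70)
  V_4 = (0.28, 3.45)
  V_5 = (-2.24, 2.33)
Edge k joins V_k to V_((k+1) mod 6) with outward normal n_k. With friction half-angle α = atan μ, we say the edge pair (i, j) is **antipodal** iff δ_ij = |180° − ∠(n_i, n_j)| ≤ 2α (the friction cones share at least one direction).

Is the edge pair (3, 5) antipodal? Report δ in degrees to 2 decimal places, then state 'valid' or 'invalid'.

δ = 81.15°, invalid

α = atan 0.75 = 36.87°;  2α = 73.74°
edge 3: e_3 = (-2.31, +0.75);  n_3 = (+0.3088, +0.9511)
edge 5: e_5 = (-0.74, -4.60);  n_5 = (-0.9873, +0.1588)
∠(n_3, n_5) = 98.85°
δ = |180° − 98.85°| = 81.15°
81.15° > 2α = 73.74°  →  invalid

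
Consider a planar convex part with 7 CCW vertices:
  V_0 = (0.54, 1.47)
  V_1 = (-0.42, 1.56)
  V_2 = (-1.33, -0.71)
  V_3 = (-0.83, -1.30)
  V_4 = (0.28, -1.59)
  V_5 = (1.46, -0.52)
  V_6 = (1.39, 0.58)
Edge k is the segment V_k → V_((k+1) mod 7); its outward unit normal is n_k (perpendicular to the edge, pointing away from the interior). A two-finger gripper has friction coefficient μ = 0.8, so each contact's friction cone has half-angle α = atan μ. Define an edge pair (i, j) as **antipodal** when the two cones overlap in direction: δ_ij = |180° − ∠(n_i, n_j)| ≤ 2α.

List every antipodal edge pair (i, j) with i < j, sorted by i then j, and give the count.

count = 10; pairs: (0,2), (0,3), (0,4), (1,4), (1,5), (1,6), (2,5), (2,6), (3,5), (3,6)

α = atan 0.8 = 38.66°;  2α = 77.32°
n_0 = (+0.0933, +0.9956)
n_1 = (-0.9282, +0.3721)
n_2 = (-0.7629, -0.6465)
n_3 = (-0.2528, -0.9675)
n_4 = (+0.6717, -0.7408)
n_5 = (+0.9980, +0.0635)
n_6 = (+0.7232, +0.6907)
  (0,1): δ = 106.49°  ·
  (0,2): δ = 44.36°  ✓
  (0,3): δ = 9.29°  ✓
  (0,4): δ = 47.56°  ✓
  (0,5): δ = 99.00°  ·
  (0,6): δ = 139.04°  ·
  (1,2): δ = 117.88°  ·
  (1,3): δ = 82.80°  ·
  (1,4): δ = 25.95°  ✓
  (1,5): δ = 25.49°  ✓
  (1,6): δ = 65.53°  ✓
  (2,3): δ = 144.92°  ·
  (2,4): δ = 88.08°  ·
  (2,5): δ = 36.64°  ✓
  (2,6): δ = 3.40°  ✓
  (3,4): δ = 123.16°  ·
  (3,5): δ = 71.72°  ✓
  (3,6): δ = 31.68°  ✓
  (4,5): δ = 128.56°  ·
  (4,6): δ = 88.52°  ·
  (5,6): δ = 139.96°  ·
antipodal pairs: 10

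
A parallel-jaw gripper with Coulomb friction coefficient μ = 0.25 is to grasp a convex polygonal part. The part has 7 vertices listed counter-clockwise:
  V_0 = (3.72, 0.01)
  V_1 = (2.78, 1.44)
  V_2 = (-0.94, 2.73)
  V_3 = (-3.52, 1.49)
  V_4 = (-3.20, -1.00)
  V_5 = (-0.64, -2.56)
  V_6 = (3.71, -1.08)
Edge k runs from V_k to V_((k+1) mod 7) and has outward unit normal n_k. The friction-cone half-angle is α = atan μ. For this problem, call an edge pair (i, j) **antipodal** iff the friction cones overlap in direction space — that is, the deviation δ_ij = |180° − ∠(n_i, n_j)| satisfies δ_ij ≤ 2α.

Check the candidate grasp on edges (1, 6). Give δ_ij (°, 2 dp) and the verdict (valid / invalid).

δ = 108.60°, invalid

α = atan 0.25 = 14.04°;  2α = 28.07°
edge 1: e_1 = (-3.72, +1.29);  n_1 = (+0.3276, +0.9448)
edge 6: e_6 = (+0.01, +1.09);  n_6 = (+1.0000, -0.0092)
∠(n_1, n_6) = 71.40°
δ = |180° − 71.40°| = 108.60°
108.60° > 2α = 28.07°  →  invalid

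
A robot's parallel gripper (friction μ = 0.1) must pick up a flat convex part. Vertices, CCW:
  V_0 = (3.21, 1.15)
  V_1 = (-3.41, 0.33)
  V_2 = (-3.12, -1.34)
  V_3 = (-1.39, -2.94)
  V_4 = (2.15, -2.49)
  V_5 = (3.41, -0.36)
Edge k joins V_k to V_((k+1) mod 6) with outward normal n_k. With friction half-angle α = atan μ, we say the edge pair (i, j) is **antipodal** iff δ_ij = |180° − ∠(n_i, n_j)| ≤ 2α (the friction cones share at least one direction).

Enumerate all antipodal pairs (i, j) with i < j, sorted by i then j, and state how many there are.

α = atan 0.1 = 5.71°;  2α = 11.42°
n_0 = (-0.1229, +0.9924)
n_1 = (-0.9853, -0.1711)
n_2 = (-0.6790, -0.7342)
n_3 = (+0.1261, -0.9920)
n_4 = (+0.8607, -0.5091)
n_5 = (+0.9913, +0.1313)
  (0,1): δ = 87.21°  ·
  (0,2): δ = 49.83°  ·
  (0,3): δ = 0.18°  ✓
  (0,4): δ = 52.33°  ·
  (0,5): δ = 90.48°  ·
  (1,2): δ = 142.62°  ·
  (1,3): δ = 92.61°  ·
  (1,4): δ = 40.46°  ·
  (1,5): δ = 2.31°  ✓
  (2,3): δ = 129.99°  ·
  (2,4): δ = 77.84°  ·
  (2,5): δ = 39.69°  ·
  (3,4): δ = 127.85°  ·
  (3,5): δ = 89.70°  ·
  (4,5): δ = 141.85°  ·
antipodal pairs: 2

count = 2; pairs: (0,3), (1,5)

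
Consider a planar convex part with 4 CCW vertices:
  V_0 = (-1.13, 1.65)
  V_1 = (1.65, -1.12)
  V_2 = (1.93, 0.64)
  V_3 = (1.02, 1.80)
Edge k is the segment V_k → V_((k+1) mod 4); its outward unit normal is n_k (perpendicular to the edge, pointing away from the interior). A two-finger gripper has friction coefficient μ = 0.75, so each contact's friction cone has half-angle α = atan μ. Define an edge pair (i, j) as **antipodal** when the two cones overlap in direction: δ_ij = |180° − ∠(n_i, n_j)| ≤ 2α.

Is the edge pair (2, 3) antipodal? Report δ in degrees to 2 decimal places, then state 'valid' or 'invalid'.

α = atan 0.75 = 36.87°;  2α = 73.74°
edge 2: e_2 = (-0.91, +1.16);  n_2 = (+0.7868, +0.6172)
edge 3: e_3 = (-2.15, -0.15);  n_3 = (-0.0696, +0.9976)
∠(n_2, n_3) = 55.88°
δ = |180° − 55.88°| = 124.12°
124.12° > 2α = 73.74°  →  invalid

δ = 124.12°, invalid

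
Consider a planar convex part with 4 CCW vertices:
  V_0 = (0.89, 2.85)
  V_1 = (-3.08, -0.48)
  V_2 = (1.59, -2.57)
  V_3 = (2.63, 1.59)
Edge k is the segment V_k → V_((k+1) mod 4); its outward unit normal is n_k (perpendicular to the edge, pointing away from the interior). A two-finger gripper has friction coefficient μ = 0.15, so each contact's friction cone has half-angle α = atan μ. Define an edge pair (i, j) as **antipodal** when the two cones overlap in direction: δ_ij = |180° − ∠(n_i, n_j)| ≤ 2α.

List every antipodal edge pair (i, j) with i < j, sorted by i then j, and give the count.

α = atan 0.15 = 8.53°;  2α = 17.06°
n_0 = (-0.6426, +0.7662)
n_1 = (-0.4085, -0.9128)
n_2 = (+0.9701, -0.2425)
n_3 = (+0.5865, +0.8099)
  (0,1): δ = 64.10°  ·
  (0,2): δ = 35.97°  ·
  (0,3): δ = 104.10°  ·
  (1,2): δ = 79.93°  ·
  (1,3): δ = 11.80°  ✓
  (2,3): δ = 111.87°  ·
antipodal pairs: 1

count = 1; pairs: (1,3)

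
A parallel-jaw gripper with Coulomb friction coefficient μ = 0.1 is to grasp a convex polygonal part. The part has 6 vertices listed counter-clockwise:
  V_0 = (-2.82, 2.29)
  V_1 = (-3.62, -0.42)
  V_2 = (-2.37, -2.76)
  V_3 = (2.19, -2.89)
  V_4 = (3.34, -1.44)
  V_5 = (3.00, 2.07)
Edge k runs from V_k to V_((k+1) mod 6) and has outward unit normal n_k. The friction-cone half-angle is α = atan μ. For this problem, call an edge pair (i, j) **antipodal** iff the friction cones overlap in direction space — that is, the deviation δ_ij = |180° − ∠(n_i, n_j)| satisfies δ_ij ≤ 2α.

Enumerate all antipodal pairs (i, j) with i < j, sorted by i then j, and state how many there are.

count = 1; pairs: (2,5)

α = atan 0.1 = 5.71°;  2α = 11.42°
n_0 = (-0.9591, +0.2831)
n_1 = (-0.8820, -0.4712)
n_2 = (-0.0285, -0.9996)
n_3 = (+0.7835, -0.6214)
n_4 = (+0.9953, +0.0964)
n_5 = (+0.0378, +0.9993)
  (0,1): δ = 135.44°  ·
  (0,2): δ = 75.19°  ·
  (0,3): δ = 21.97°  ·
  (0,4): δ = 21.98°  ·
  (0,5): δ = 104.28°  ·
  (1,2): δ = 119.74°  ·
  (1,3): δ = 66.53°  ·
  (1,4): δ = 22.58°  ·
  (1,5): δ = 59.72°  ·
  (2,3): δ = 126.79°  ·
  (2,4): δ = 82.83°  ·
  (2,5): δ = 0.53°  ✓
  (3,4): δ = 136.05°  ·
  (3,5): δ = 53.75°  ·
  (4,5): δ = 97.70°  ·
antipodal pairs: 1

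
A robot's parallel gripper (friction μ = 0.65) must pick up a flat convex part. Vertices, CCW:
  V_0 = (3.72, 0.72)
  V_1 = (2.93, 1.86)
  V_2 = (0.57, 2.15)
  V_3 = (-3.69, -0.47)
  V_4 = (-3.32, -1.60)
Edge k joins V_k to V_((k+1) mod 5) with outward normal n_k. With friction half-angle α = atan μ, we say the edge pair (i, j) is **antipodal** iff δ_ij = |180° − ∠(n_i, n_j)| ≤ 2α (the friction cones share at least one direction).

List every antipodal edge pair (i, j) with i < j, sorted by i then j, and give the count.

count = 4; pairs: (0,3), (1,3), (1,4), (2,4)

α = atan 0.65 = 33.02°;  2α = 66.05°
n_0 = (+0.8219, +0.5696)
n_1 = (+0.1220, +0.9925)
n_2 = (-0.5239, +0.8518)
n_3 = (-0.9504, -0.3112)
n_4 = (+0.3130, -0.9498)
  (0,1): δ = 131.73°  ·
  (0,2): δ = 93.13°  ·
  (0,3): δ = 16.59°  ✓
  (0,4): δ = 73.52°  ·
  (1,2): δ = 141.40°  ·
  (1,3): δ = 64.86°  ✓
  (1,4): δ = 25.24°  ✓
  (2,3): δ = 103.46°  ·
  (2,4): δ = 13.35°  ✓
  (3,4): δ = 89.89°  ·
antipodal pairs: 4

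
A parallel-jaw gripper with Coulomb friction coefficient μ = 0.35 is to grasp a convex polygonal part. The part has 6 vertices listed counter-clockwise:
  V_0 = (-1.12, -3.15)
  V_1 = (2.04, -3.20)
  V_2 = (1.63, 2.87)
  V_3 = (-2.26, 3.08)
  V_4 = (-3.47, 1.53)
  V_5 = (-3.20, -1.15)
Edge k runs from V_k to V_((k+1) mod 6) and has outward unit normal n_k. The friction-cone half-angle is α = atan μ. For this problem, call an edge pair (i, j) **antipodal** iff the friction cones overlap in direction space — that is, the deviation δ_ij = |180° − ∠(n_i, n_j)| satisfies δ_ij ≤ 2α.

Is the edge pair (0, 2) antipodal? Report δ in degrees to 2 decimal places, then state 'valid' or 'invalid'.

δ = 2.18°, valid

α = atan 0.35 = 19.29°;  2α = 38.58°
edge 0: e_0 = (+3.16, -0.05);  n_0 = (-0.0158, -0.9999)
edge 2: e_2 = (-3.89, +0.21);  n_2 = (+0.0539, +0.9985)
∠(n_0, n_2) = 177.82°
δ = |180° − 177.82°| = 2.18°
2.18° ≤ 2α = 38.58°  →  valid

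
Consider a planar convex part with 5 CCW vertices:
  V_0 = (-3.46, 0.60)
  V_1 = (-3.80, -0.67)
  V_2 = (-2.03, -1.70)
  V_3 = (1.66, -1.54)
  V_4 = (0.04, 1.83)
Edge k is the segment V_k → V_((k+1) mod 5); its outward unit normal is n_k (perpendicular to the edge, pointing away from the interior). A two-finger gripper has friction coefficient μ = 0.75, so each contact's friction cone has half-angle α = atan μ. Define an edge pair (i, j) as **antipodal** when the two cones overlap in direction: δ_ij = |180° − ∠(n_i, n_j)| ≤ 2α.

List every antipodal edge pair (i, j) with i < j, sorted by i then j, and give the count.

α = atan 0.75 = 36.87°;  2α = 73.74°
n_0 = (-0.9660, +0.2586)
n_1 = (-0.5030, -0.8643)
n_2 = (+0.0433, -0.9991)
n_3 = (+0.9013, +0.4333)
n_4 = (-0.3316, +0.9434)
  (0,1): δ = 105.21°  ·
  (0,2): δ = 72.53°  ✓
  (0,3): δ = 40.66°  ✓
  (0,4): δ = 124.35°  ·
  (1,2): δ = 147.32°  ·
  (1,3): δ = 34.13°  ✓
  (1,4): δ = 49.56°  ✓
  (2,3): δ = 66.81°  ✓
  (2,4): δ = 16.88°  ✓
  (3,4): δ = 96.31°  ·
antipodal pairs: 6

count = 6; pairs: (0,2), (0,3), (1,3), (1,4), (2,3), (2,4)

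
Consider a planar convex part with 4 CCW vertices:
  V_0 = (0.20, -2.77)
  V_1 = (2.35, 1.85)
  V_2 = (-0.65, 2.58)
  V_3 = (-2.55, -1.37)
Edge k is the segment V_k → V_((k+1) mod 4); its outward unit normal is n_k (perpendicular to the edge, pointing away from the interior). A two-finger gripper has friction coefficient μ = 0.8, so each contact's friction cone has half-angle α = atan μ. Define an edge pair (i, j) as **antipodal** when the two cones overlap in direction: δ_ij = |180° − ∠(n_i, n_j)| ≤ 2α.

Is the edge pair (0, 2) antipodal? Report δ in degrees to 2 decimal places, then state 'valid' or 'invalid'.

α = atan 0.8 = 38.66°;  2α = 77.32°
edge 0: e_0 = (+2.15, +4.62);  n_0 = (+0.9066, -0.4219)
edge 2: e_2 = (-1.90, -3.95);  n_2 = (-0.9012, +0.4335)
∠(n_0, n_2) = 179.27°
δ = |180° − 179.27°| = 0.73°
0.73° ≤ 2α = 77.32°  →  valid

δ = 0.73°, valid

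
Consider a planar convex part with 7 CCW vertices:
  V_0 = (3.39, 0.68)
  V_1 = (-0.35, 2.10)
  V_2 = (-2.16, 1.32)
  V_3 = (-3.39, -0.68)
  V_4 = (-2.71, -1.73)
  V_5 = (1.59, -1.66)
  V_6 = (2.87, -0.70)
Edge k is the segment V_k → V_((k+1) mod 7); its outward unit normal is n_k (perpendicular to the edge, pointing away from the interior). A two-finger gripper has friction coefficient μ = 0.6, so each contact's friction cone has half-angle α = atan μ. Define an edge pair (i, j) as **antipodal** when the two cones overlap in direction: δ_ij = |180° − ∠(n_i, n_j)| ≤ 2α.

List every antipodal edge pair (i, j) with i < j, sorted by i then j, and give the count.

α = atan 0.6 = 30.96°;  2α = 61.93°
n_0 = (+0.3550, +0.9349)
n_1 = (-0.3958, +0.9184)
n_2 = (-0.8518, +0.5239)
n_3 = (-0.8394, -0.5436)
n_4 = (+0.0163, -0.9999)
n_5 = (+0.6000, -0.8000)
n_6 = (+0.9358, -0.3526)
  (0,1): δ = 135.90°  ·
  (0,2): δ = 100.80°  ·
  (0,3): δ = 36.28°  ✓
  (0,4): δ = 21.72°  ✓
  (0,5): δ = 57.66°  ✓
  (0,6): δ = 90.14°  ·
  (1,2): δ = 144.90°  ·
  (1,3): δ = 80.39°  ·
  (1,4): δ = 22.38°  ✓
  (1,5): δ = 13.56°  ✓
  (1,6): δ = 46.04°  ✓
  (2,3): δ = 115.48°  ·
  (2,4): δ = 57.48°  ✓
  (2,5): δ = 21.54°  ✓
  (2,6): δ = 10.94°  ✓
  (3,4): δ = 122.00°  ·
  (3,5): δ = 86.06°  ·
  (3,6): δ = 53.57°  ✓
  (4,5): δ = 144.06°  ·
  (4,6): δ = 111.58°  ·
  (5,6): δ = 147.52°  ·
antipodal pairs: 10

count = 10; pairs: (0,3), (0,4), (0,5), (1,4), (1,5), (1,6), (2,4), (2,5), (2,6), (3,6)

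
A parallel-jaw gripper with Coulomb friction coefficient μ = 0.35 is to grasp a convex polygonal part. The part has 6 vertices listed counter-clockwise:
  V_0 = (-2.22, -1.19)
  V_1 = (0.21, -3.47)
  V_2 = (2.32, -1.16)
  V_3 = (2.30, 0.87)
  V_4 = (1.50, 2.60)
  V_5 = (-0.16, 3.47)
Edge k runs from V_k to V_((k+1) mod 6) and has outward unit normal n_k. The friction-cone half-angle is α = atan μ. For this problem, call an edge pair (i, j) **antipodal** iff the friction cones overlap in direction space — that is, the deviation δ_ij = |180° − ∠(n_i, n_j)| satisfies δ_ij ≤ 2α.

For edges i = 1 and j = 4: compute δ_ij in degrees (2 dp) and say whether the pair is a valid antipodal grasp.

δ = 75.25°, invalid

α = atan 0.35 = 19.29°;  2α = 38.58°
edge 1: e_1 = (+2.11, +2.31);  n_1 = (+0.7383, -0.6744)
edge 4: e_4 = (-1.66, +0.87);  n_4 = (+0.4642, +0.8857)
∠(n_1, n_4) = 104.75°
δ = |180° − 104.75°| = 75.25°
75.25° > 2α = 38.58°  →  invalid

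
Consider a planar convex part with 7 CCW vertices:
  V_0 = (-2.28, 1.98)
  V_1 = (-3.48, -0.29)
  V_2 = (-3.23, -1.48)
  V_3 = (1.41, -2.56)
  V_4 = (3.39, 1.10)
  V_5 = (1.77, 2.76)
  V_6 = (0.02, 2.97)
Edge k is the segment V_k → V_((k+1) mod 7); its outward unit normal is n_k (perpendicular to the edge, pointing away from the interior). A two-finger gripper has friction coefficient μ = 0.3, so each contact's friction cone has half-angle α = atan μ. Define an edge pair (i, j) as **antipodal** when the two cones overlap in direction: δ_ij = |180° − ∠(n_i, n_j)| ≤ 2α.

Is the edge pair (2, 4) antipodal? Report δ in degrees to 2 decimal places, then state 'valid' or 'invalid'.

α = atan 0.3 = 16.70°;  2α = 33.40°
edge 2: e_2 = (+4.64, -1.08);  n_2 = (-0.2267, -0.9740)
edge 4: e_4 = (-1.62, +1.66);  n_4 = (+0.7157, +0.6984)
∠(n_2, n_4) = 147.40°
δ = |180° − 147.40°| = 32.60°
32.60° ≤ 2α = 33.40°  →  valid

δ = 32.60°, valid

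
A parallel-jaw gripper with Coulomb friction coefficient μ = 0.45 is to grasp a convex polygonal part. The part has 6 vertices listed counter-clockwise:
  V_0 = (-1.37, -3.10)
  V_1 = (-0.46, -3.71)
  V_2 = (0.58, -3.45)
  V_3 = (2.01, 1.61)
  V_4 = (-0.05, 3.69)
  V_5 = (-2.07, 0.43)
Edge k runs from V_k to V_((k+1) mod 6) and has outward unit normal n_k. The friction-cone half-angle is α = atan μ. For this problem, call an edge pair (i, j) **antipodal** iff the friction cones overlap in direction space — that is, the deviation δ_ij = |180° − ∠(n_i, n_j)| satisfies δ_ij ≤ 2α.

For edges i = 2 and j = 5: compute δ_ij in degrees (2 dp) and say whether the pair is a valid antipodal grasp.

δ = 27.00°, valid

α = atan 0.45 = 24.23°;  2α = 48.46°
edge 2: e_2 = (+1.43, +5.06);  n_2 = (+0.9623, -0.2720)
edge 5: e_5 = (+0.70, -3.53);  n_5 = (-0.9809, -0.1945)
∠(n_2, n_5) = 153.00°
δ = |180° − 153.00°| = 27.00°
27.00° ≤ 2α = 48.46°  →  valid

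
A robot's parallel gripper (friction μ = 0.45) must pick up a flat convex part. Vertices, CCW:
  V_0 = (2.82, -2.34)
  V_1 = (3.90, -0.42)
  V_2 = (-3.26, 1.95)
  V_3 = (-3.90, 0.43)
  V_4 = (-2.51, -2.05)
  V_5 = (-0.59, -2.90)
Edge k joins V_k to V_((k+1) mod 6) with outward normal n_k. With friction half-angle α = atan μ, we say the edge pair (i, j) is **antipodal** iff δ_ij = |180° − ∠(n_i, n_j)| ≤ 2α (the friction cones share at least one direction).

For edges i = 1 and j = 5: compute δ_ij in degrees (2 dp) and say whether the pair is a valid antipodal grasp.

δ = 27.64°, valid

α = atan 0.45 = 24.23°;  2α = 48.46°
edge 1: e_1 = (-7.16, +2.37);  n_1 = (+0.3142, +0.9493)
edge 5: e_5 = (+3.41, +0.56);  n_5 = (+0.1621, -0.9868)
∠(n_1, n_5) = 152.36°
δ = |180° − 152.36°| = 27.64°
27.64° ≤ 2α = 48.46°  →  valid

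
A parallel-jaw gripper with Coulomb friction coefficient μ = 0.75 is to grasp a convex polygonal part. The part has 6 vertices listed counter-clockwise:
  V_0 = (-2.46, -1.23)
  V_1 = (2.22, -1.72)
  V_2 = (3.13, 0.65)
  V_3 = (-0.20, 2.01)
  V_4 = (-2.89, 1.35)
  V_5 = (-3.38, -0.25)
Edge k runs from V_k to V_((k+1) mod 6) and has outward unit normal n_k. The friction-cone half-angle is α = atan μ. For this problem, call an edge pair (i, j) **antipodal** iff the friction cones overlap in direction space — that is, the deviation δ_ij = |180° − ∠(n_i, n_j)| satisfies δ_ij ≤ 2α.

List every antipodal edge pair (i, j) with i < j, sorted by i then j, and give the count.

count = 7; pairs: (0,2), (0,3), (1,3), (1,4), (1,5), (2,5), (3,5)

α = atan 0.75 = 36.87°;  2α = 73.74°
n_0 = (-0.1041, -0.9946)
n_1 = (+0.9335, -0.3585)
n_2 = (+0.3781, +0.9258)
n_3 = (-0.2383, +0.9712)
n_4 = (-0.9562, +0.2928)
n_5 = (-0.7291, -0.6844)
  (0,1): δ = 105.03°  ·
  (0,2): δ = 16.24°  ✓
  (0,3): δ = 19.76°  ✓
  (0,4): δ = 78.95°  ·
  (0,5): δ = 139.17°  ·
  (1,2): δ = 91.21°  ·
  (1,3): δ = 55.21°  ✓
  (1,4): δ = 3.98°  ✓
  (1,5): δ = 64.20°  ✓
  (2,3): δ = 144.00°  ·
  (2,4): δ = 84.81°  ·
  (2,5): δ = 24.59°  ✓
  (3,4): δ = 120.81°  ·
  (3,5): δ = 60.59°  ✓
  (4,5): δ = 119.78°  ·
antipodal pairs: 7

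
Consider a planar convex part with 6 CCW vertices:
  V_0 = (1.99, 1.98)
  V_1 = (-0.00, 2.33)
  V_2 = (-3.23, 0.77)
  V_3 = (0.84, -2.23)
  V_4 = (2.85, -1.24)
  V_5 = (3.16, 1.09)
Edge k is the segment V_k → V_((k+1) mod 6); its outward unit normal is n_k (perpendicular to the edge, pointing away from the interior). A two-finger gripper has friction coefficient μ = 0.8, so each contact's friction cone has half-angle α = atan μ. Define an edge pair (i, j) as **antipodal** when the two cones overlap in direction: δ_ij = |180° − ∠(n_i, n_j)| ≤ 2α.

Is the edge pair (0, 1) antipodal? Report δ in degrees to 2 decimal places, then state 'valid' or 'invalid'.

δ = 144.25°, invalid

α = atan 0.8 = 38.66°;  2α = 77.32°
edge 0: e_0 = (-1.99, +0.35);  n_0 = (+0.1732, +0.9849)
edge 1: e_1 = (-3.23, -1.56);  n_1 = (-0.4349, +0.9005)
∠(n_0, n_1) = 35.75°
δ = |180° − 35.75°| = 144.25°
144.25° > 2α = 77.32°  →  invalid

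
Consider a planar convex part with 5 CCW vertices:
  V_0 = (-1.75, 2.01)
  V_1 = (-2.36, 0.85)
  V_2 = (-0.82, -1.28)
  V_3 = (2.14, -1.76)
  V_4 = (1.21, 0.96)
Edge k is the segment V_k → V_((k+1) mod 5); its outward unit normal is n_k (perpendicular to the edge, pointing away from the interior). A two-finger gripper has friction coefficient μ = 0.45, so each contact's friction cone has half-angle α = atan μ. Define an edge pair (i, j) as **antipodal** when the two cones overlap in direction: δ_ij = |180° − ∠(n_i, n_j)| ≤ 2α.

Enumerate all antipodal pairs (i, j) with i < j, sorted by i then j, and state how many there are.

α = atan 0.45 = 24.23°;  2α = 48.46°
n_0 = (-0.8851, +0.4654)
n_1 = (-0.8104, -0.5859)
n_2 = (-0.1601, -0.9871)
n_3 = (+0.9462, +0.3235)
n_4 = (+0.3343, +0.9425)
  (0,1): δ = 116.39°  ·
  (0,2): δ = 71.47°  ·
  (0,3): δ = 46.61°  ✓
  (0,4): δ = 98.21°  ·
  (1,2): δ = 135.08°  ·
  (1,3): δ = 16.99°  ✓
  (1,4): δ = 34.60°  ✓
  (2,3): δ = 61.91°  ·
  (2,4): δ = 10.32°  ✓
  (3,4): δ = 128.41°  ·
antipodal pairs: 4

count = 4; pairs: (0,3), (1,3), (1,4), (2,4)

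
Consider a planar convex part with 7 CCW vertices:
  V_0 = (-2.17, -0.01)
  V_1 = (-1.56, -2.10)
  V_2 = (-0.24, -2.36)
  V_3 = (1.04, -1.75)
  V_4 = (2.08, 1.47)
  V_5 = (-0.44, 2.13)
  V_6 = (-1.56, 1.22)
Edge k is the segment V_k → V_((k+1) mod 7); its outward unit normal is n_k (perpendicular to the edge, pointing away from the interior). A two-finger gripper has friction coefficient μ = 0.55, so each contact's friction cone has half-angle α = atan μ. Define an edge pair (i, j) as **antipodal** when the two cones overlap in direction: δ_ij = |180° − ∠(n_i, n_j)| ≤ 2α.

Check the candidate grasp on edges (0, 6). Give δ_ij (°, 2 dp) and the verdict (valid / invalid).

δ = 137.35°, invalid

α = atan 0.55 = 28.81°;  2α = 57.62°
edge 0: e_0 = (+0.61, -2.09);  n_0 = (-0.9599, -0.2802)
edge 6: e_6 = (-0.61, -1.23);  n_6 = (-0.8959, +0.4443)
∠(n_0, n_6) = 42.65°
δ = |180° − 42.65°| = 137.35°
137.35° > 2α = 57.62°  →  invalid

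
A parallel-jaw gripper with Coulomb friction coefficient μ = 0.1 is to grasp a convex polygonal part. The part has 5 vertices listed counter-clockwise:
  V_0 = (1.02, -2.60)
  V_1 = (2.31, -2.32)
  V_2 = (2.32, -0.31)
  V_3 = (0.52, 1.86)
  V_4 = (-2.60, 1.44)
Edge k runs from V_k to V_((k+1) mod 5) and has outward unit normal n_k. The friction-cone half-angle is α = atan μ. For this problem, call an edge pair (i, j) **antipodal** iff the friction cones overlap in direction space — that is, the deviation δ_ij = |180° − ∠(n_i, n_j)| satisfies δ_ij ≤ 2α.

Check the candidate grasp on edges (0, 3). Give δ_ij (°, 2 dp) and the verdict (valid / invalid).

δ = 4.58°, valid

α = atan 0.1 = 5.71°;  2α = 11.42°
edge 0: e_0 = (+1.29, +0.28);  n_0 = (+0.2121, -0.9772)
edge 3: e_3 = (-3.12, -0.42);  n_3 = (-0.1334, +0.9911)
∠(n_0, n_3) = 175.42°
δ = |180° − 175.42°| = 4.58°
4.58° ≤ 2α = 11.42°  →  valid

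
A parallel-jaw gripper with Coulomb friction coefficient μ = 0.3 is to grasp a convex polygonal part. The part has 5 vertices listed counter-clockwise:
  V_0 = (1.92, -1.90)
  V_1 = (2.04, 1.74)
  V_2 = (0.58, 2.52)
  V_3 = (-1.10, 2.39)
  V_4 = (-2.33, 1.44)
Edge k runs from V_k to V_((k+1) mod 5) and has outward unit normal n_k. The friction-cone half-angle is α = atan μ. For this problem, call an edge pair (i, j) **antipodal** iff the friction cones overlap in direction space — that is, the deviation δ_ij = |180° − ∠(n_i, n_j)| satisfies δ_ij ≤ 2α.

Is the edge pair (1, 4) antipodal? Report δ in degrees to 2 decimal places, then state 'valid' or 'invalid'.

δ = 10.05°, valid

α = atan 0.3 = 16.70°;  2α = 33.40°
edge 1: e_1 = (-1.46, +0.78);  n_1 = (+0.4712, +0.8820)
edge 4: e_4 = (+4.25, -3.34);  n_4 = (-0.6179, -0.7863)
∠(n_1, n_4) = 169.95°
δ = |180° − 169.95°| = 10.05°
10.05° ≤ 2α = 33.40°  →  valid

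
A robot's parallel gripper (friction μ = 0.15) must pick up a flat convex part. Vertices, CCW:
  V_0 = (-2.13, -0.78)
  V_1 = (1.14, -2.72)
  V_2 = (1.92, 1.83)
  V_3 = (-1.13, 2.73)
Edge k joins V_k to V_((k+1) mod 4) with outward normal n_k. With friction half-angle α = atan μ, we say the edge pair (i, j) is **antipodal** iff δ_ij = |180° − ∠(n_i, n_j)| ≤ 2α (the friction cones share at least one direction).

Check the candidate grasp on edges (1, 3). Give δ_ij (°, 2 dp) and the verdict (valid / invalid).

δ = 6.17°, valid

α = atan 0.15 = 8.53°;  2α = 17.06°
edge 1: e_1 = (+0.78, +4.55);  n_1 = (+0.9856, -0.1690)
edge 3: e_3 = (-1.00, -3.51);  n_3 = (-0.9617, +0.2740)
∠(n_1, n_3) = 173.83°
δ = |180° − 173.83°| = 6.17°
6.17° ≤ 2α = 17.06°  →  valid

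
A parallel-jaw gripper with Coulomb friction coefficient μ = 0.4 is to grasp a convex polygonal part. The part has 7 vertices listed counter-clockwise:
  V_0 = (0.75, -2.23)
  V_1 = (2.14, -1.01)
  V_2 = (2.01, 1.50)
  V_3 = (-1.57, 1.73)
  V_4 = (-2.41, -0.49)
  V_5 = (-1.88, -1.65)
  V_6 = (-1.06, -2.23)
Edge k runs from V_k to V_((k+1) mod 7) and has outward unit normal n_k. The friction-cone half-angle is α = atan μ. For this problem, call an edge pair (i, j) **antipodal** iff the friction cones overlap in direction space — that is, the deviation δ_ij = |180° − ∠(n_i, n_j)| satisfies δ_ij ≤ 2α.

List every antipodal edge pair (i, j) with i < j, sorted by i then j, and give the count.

α = atan 0.4 = 21.80°;  2α = 43.60°
n_0 = (+0.6597, -0.7516)
n_1 = (+0.9987, +0.0517)
n_2 = (+0.0641, +0.9979)
n_3 = (-0.9353, +0.3539)
n_4 = (-0.9096, -0.4156)
n_5 = (-0.5775, -0.8164)
n_6 = (+0.0000, -1.0000)
  (0,1): δ = 128.31°  ·
  (0,2): δ = 44.95°  ·
  (0,3): δ = 28.00°  ✓
  (0,4): δ = 73.28°  ·
  (0,5): δ = 103.45°  ·
  (0,6): δ = 138.73°  ·
  (1,2): δ = 96.64°  ·
  (1,3): δ = 23.69°  ✓
  (1,4): δ = 21.59°  ✓
  (1,5): δ = 51.76°  ·
  (1,6): δ = 87.04°  ·
  (2,3): δ = 107.05°  ·
  (2,4): δ = 61.77°  ·
  (2,5): δ = 31.60°  ✓
  (2,6): δ = 3.68°  ✓
  (3,4): δ = 134.72°  ·
  (3,5): δ = 104.55°  ·
  (3,6): δ = 69.27°  ·
  (4,5): δ = 149.83°  ·
  (4,6): δ = 114.56°  ·
  (5,6): δ = 144.73°  ·
antipodal pairs: 5

count = 5; pairs: (0,3), (1,3), (1,4), (2,5), (2,6)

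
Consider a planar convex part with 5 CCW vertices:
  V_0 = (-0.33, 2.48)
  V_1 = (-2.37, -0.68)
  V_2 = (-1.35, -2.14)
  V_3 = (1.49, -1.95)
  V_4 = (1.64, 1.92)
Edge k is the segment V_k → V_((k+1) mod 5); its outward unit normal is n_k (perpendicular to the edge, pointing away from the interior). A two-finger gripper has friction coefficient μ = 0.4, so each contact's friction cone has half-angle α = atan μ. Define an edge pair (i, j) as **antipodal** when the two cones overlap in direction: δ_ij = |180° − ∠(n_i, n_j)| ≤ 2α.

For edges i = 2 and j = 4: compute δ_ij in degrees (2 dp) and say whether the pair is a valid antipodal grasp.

δ = 19.70°, valid

α = atan 0.4 = 21.80°;  2α = 43.60°
edge 2: e_2 = (+2.84, +0.19);  n_2 = (+0.0668, -0.9978)
edge 4: e_4 = (-1.97, +0.56);  n_4 = (+0.2734, +0.9619)
∠(n_2, n_4) = 160.30°
δ = |180° − 160.30°| = 19.70°
19.70° ≤ 2α = 43.60°  →  valid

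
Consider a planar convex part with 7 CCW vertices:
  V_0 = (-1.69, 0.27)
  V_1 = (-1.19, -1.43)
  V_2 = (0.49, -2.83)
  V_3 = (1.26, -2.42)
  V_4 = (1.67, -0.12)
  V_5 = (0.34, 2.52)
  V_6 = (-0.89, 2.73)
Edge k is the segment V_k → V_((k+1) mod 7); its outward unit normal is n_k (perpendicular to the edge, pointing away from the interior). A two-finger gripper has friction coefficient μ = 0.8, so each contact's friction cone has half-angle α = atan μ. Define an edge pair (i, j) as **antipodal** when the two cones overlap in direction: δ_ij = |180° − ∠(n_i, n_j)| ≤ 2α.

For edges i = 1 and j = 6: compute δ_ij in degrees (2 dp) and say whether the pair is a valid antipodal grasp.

δ = 111.79°, invalid

α = atan 0.8 = 38.66°;  2α = 77.32°
edge 1: e_1 = (+1.68, -1.40);  n_1 = (-0.6402, -0.7682)
edge 6: e_6 = (-0.80, -2.46);  n_6 = (-0.9510, +0.3093)
∠(n_1, n_6) = 68.21°
δ = |180° − 68.21°| = 111.79°
111.79° > 2α = 77.32°  →  invalid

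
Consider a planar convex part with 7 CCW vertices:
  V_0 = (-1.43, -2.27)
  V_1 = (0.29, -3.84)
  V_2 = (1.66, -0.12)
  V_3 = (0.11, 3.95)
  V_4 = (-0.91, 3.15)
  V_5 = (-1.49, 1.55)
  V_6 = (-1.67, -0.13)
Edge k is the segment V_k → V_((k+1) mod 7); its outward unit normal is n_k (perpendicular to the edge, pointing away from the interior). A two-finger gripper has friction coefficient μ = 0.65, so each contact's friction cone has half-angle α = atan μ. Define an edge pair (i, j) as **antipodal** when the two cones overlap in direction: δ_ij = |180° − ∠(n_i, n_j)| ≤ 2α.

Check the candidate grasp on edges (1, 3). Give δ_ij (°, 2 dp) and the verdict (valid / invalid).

δ = 31.67°, valid

α = atan 0.65 = 33.02°;  2α = 66.05°
edge 1: e_1 = (+1.37, +3.72);  n_1 = (+0.9384, -0.3456)
edge 3: e_3 = (-1.02, -0.80);  n_3 = (-0.6171, +0.7869)
∠(n_1, n_3) = 148.33°
δ = |180° − 148.33°| = 31.67°
31.67° ≤ 2α = 66.05°  →  valid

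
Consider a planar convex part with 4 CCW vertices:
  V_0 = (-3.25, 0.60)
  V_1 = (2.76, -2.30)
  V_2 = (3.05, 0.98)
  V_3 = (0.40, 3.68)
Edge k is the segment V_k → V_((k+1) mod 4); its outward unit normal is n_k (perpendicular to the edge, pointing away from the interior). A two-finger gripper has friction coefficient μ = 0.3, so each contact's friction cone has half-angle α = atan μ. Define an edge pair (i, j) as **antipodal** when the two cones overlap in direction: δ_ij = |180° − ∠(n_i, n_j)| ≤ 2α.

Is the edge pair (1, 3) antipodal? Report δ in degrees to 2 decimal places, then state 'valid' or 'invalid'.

δ = 44.79°, invalid

α = atan 0.3 = 16.70°;  2α = 33.40°
edge 1: e_1 = (+0.29, +3.28);  n_1 = (+0.9961, -0.0881)
edge 3: e_3 = (-3.65, -3.08);  n_3 = (-0.6449, +0.7643)
∠(n_1, n_3) = 135.21°
δ = |180° − 135.21°| = 44.79°
44.79° > 2α = 33.40°  →  invalid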